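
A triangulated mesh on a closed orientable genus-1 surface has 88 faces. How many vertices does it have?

44

χ = 2 − 2·1 = 0, and every face is a triangle so 3F = 2E.
E = 3·88/2 = 132. Then V = 0 + E − F = 0 + 132 − 88 = 44.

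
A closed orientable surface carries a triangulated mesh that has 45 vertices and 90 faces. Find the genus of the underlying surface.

1

Every face is a triangle, so 2E = 3·90 = 270, giving E = 135.
χ = V − E + F = 45 − 135 + 90 = 0.
For a closed orientable surface χ = 2 − 2g, so g = (2 − (0))/2 = 1.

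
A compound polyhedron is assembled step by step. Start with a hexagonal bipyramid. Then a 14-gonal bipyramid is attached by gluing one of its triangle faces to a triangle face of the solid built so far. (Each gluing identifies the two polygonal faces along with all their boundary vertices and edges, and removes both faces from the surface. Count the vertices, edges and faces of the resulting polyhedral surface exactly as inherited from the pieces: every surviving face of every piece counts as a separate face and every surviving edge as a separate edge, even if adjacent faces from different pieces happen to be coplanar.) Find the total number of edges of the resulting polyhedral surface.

57

A hexagonal bipyramid: V=8, E=18, F=12.
Attach a 14-gonal bipyramid (V=16, E=42, F=28) along a 3-gon: merge 3 vertices and 3 edges, delete both glued faces → V=21, E=57, F=38.
Check: V − E + F = 21 − 57 + 38 = 2.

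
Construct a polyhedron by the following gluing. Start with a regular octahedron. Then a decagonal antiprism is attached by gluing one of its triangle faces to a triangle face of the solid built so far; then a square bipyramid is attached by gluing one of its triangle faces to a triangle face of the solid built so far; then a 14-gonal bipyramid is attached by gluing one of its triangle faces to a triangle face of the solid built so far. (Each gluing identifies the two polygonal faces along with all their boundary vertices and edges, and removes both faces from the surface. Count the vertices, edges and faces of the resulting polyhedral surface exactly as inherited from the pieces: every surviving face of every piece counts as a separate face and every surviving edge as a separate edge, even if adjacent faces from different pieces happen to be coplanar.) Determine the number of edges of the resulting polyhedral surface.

97

A regular octahedron: V=6, E=12, F=8.
Attach a decagonal antiprism (V=20, E=40, F=22) along a 3-gon: merge 3 vertices and 3 edges, delete both glued faces → V=23, E=49, F=28.
Attach a square bipyramid (V=6, E=12, F=8) along a 3-gon: merge 3 vertices and 3 edges, delete both glued faces → V=26, E=58, F=34.
Attach a 14-gonal bipyramid (V=16, E=42, F=28) along a 3-gon: merge 3 vertices and 3 edges, delete both glued faces → V=39, E=97, F=60.
Check: V − E + F = 39 − 97 + 60 = 2.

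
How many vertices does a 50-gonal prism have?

A prism on an n-gon has two n-gon bases and n rectangular sides: V = 2·50 = 100, E = 3·50 = 150, F = 50 + 2 = 52.
Check: V − E + F = 100 − 150 + 52 = 2.

100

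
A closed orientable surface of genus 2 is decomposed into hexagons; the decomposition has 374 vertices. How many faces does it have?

χ = 2 − 2·2 = -2, and every face is a hexagon so 6F = 2E.
V − E + F = -2 with E = 6F/2 gives 374 − (6/2 − 1)·F = -2, so F = 188 and E = 564.

188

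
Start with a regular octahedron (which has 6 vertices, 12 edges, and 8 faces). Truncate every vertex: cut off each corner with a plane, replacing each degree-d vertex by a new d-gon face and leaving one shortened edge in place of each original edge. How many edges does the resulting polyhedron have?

36

Truncation replaces each original edge-end by a new vertex, so V′ = 2E = 24.
Each original edge survives, and each old vertex of degree d contributes d new edges; summing degrees gives Σd = 2E, so E′ = E + 2E = 3E = 36.
Each original face survives and each original vertex becomes one new face: F′ = F + V = 14.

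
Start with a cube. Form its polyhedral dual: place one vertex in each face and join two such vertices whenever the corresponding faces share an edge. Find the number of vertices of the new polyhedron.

The base solid has V = 8, E = 12, F = 6.
The dual swaps V and F and preserves E: V′ = F = 6, E′ = E = 12, F′ = V = 8.

6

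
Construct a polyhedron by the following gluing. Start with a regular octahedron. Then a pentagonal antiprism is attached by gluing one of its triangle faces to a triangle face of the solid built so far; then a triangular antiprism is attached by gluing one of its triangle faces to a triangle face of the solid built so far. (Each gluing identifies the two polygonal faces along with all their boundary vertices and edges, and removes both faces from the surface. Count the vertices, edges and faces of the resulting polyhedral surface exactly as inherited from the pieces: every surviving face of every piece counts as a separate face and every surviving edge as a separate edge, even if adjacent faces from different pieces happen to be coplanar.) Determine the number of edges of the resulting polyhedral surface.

A regular octahedron: V=6, E=12, F=8.
Attach a pentagonal antiprism (V=10, E=20, F=12) along a 3-gon: merge 3 vertices and 3 edges, delete both glued faces → V=13, E=29, F=18.
Attach a triangular antiprism (V=6, E=12, F=8) along a 3-gon: merge 3 vertices and 3 edges, delete both glued faces → V=16, E=38, F=24.
Check: V − E + F = 16 − 38 + 24 = 2.

38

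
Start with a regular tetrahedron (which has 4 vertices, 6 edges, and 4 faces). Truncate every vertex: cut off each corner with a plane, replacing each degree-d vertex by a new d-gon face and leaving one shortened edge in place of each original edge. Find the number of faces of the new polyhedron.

Truncation replaces each original edge-end by a new vertex, so V′ = 2E = 12.
Each original edge survives, and each old vertex of degree d contributes d new edges; summing degrees gives Σd = 2E, so E′ = E + 2E = 3E = 18.
Each original face survives and each original vertex becomes one new face: F′ = F + V = 8.

8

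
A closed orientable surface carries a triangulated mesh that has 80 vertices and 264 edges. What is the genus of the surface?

Every face is a triangle and each edge borders two faces, so 3F = 2·264, giving F = 176.
χ = V − E + F = 80 − 264 + 176 = -8.
For a closed orientable surface χ = 2 − 2g, so g = (2 − (-8))/2 = 5.

5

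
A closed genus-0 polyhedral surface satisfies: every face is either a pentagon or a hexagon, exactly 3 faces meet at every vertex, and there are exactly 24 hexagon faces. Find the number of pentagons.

12

Let x be the number of pentagons; then F = 24 + x.
Edge–face incidences: 2E = 6·24 + 5·x = 144 + 5x.
Every vertex has degree 3, so 3V = 2E.
Euler: V − E + F = 2 ⇒ (2E)/3 − E + (24 + x) = 2.
Multiply by 6: 2·(2E) − 3·(2E) + 6·(24 + x) = 12, i.e. 144 + 6x − (144 + 5x) = 12.
Collecting terms: x = 12.
Then 2E = 144 + 5·12 = 204, so E = 102, V = 2E/3 = 68, F = 24 + 12 = 36.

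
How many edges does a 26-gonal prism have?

78

A prism on an n-gon has two n-gon bases and n rectangular sides: V = 2·26 = 52, E = 3·26 = 78, F = 26 + 2 = 28.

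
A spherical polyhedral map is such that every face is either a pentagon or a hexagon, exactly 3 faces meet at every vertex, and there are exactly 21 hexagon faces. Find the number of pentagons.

12

Let x be the number of pentagons; then F = 21 + x.
Edge–face incidences: 2E = 6·21 + 5·x = 126 + 5x.
Every vertex has degree 3, so 3V = 2E.
Euler: V − E + F = 2 ⇒ (2E)/3 − E + (21 + x) = 2.
Multiply by 6: 2·(2E) − 3·(2E) + 6·(21 + x) = 12, i.e. 126 + 6x − (126 + 5x) = 12.
Collecting terms: x = 12.
Then 2E = 126 + 5·12 = 186, so E = 93, V = 2E/3 = 62, F = 21 + 12 = 33.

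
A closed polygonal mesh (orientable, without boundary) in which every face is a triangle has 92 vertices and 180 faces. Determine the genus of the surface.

0

Every face is a triangle, so 2E = 3·180 = 540, giving E = 270.
χ = V − E + F = 92 − 270 + 180 = 2.
For a closed orientable surface χ = 2 − 2g, so g = (2 − (2))/2 = 0.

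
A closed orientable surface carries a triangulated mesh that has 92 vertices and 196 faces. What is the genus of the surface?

4

Every face is a triangle, so 2E = 3·196 = 588, giving E = 294.
χ = V − E + F = 92 − 294 + 196 = -6.
For a closed orientable surface χ = 2 − 2g, so g = (2 − (-6))/2 = 4.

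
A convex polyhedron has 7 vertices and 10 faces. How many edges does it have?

15

Here V − E + F = 2.
E = V + F − (2) = 7 + 10 − (2) = 15.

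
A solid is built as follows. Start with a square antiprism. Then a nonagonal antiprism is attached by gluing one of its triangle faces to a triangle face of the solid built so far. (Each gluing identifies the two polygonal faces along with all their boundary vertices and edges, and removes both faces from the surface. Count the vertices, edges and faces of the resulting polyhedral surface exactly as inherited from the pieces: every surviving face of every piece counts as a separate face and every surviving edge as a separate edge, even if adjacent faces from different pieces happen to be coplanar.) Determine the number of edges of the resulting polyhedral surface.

49

A square antiprism: V=8, E=16, F=10.
Attach a nonagonal antiprism (V=18, E=36, F=20) along a 3-gon: merge 3 vertices and 3 edges, delete both glued faces → V=23, E=49, F=28.
Check: V − E + F = 23 − 49 + 28 = 2.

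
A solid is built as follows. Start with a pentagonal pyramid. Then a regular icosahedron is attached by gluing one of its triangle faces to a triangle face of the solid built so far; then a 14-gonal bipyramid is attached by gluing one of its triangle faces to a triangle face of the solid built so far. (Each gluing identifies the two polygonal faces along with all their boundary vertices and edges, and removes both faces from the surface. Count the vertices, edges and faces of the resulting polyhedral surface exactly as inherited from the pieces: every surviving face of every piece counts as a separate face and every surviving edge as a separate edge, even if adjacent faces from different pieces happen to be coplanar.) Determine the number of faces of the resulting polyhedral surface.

A pentagonal pyramid: V=6, E=10, F=6.
Attach a regular icosahedron (V=12, E=30, F=20) along a 3-gon: merge 3 vertices and 3 edges, delete both glued faces → V=15, E=37, F=24.
Attach a 14-gonal bipyramid (V=16, E=42, F=28) along a 3-gon: merge 3 vertices and 3 edges, delete both glued faces → V=28, E=76, F=50.
Check: V − E + F = 28 − 76 + 50 = 2.

50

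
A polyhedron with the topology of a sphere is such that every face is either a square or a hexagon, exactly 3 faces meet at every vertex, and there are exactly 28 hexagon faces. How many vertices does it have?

64

Let x be the number of squares; then F = 28 + x.
Edge–face incidences: 2E = 6·28 + 4·x = 168 + 4x.
Every vertex has degree 3, so 3V = 2E.
Euler: V − E + F = 2 ⇒ (2E)/3 − E + (28 + x) = 2.
Multiply by 6: 2·(2E) − 3·(2E) + 6·(28 + x) = 12, i.e. 168 + 6x − (168 + 4x) = 12.
Collecting terms: 2x = 12, so x = 6.
Then 2E = 168 + 4·6 = 192, so E = 96, V = 2E/3 = 64, F = 28 + 6 = 34.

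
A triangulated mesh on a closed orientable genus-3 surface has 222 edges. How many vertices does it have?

χ = 2 − 2·3 = -4, and every face is a triangle so 3F = 2E.
F = 2E/3 = 148. Then V = -4 + E − F = -4 + 222 − 148 = 70.

70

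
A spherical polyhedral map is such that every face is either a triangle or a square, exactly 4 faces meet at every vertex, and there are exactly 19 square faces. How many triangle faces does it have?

8

Let x be the number of triangles; then F = 19 + x.
Edge–face incidences: 2E = 4·19 + 3·x = 76 + 3x.
Every vertex has degree 4, so 4V = 2E.
Euler: V − E + F = 2 ⇒ (2E)/4 − E + (19 + x) = 2.
Multiply by 8: 2·(2E) − 4·(2E) + 8·(19 + x) = 16, i.e. 152 + 8x − 2·(76 + 3x) = 16.
Collecting terms: 2x = 16, so x = 8.
Then 2E = 76 + 3·8 = 100, so E = 50, V = 2E/4 = 25, F = 19 + 8 = 27.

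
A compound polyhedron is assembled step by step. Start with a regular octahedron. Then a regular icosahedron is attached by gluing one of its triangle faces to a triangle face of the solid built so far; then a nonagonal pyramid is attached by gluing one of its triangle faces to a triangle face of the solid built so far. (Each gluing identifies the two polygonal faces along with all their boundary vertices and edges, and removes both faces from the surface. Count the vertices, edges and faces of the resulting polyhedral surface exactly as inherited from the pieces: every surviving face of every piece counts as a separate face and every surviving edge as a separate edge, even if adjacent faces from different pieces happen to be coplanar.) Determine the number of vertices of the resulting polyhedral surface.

A regular octahedron: V=6, E=12, F=8.
Attach a regular icosahedron (V=12, E=30, F=20) along a 3-gon: merge 3 vertices and 3 edges, delete both glued faces → V=15, E=39, F=26.
Attach a nonagonal pyramid (V=10, E=18, F=10) along a 3-gon: merge 3 vertices and 3 edges, delete both glued faces → V=22, E=54, F=34.
Check: V − E + F = 22 − 54 + 34 = 2.

22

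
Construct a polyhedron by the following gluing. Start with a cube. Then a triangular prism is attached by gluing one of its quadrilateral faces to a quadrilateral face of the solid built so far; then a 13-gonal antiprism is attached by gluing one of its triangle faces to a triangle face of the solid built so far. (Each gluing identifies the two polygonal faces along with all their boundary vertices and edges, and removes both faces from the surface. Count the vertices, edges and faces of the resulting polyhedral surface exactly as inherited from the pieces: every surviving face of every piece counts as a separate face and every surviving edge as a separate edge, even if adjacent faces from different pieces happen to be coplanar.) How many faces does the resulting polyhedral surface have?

35

A cube: V=8, E=12, F=6.
Attach a triangular prism (V=6, E=9, F=5) along a 4-gon: merge 4 vertices and 4 edges, delete both glued faces → V=10, E=17, F=9.
Attach a 13-gonal antiprism (V=26, E=52, F=28) along a 3-gon: merge 3 vertices and 3 edges, delete both glued faces → V=33, E=66, F=35.
Check: V − E + F = 33 − 66 + 35 = 2.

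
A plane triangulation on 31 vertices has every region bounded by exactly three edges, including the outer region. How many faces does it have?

58

In a plane triangulation 3F = 2E and V − E + F = 2, so F = 2V − 4 = 2·31 − 4 = 58.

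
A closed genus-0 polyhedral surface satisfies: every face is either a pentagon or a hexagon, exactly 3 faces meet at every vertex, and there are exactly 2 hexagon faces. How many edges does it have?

36

Let x be the number of pentagons; then F = 2 + x.
Edge–face incidences: 2E = 6·2 + 5·x = 12 + 5x.
Every vertex has degree 3, so 3V = 2E.
Euler: V − E + F = 2 ⇒ (2E)/3 − E + (2 + x) = 2.
Multiply by 6: 2·(2E) − 3·(2E) + 6·(2 + x) = 12, i.e. 12 + 6x − (12 + 5x) = 12.
Collecting terms: x = 12.
Then 2E = 12 + 5·12 = 72, so E = 36, V = 2E/3 = 24, F = 2 + 12 = 14.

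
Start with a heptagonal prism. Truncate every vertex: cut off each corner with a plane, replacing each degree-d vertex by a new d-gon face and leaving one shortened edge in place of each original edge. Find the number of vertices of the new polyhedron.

The base solid has V = 14, E = 21, F = 9.
Truncation replaces each original edge-end by a new vertex, so V′ = 2E = 42.
Each original edge survives, and each old vertex of degree d contributes d new edges; summing degrees gives Σd = 2E, so E′ = E + 2E = 3E = 63.
Each original face survives and each original vertex becomes one new face: F′ = F + V = 23.

42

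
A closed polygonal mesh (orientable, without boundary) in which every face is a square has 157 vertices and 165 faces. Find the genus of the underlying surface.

5

Every face is a square, so 2E = 4·165 = 660, giving E = 330.
χ = V − E + F = 157 − 330 + 165 = -8.
For a closed orientable surface χ = 2 − 2g, so g = (2 − (-8))/2 = 5.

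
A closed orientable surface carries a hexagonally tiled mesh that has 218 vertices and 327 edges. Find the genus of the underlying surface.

Every face is a hexagon and each edge borders two faces, so 6F = 2·327, giving F = 109.
χ = V − E + F = 218 − 327 + 109 = 0.
For a closed orientable surface χ = 2 − 2g, so g = (2 − (0))/2 = 1.

1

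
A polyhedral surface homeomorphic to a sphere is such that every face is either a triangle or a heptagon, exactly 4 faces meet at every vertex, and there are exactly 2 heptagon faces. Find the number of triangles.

14

Let x be the number of triangles; then F = 2 + x.
Edge–face incidences: 2E = 7·2 + 3·x = 14 + 3x.
Every vertex has degree 4, so 4V = 2E.
Euler: V − E + F = 2 ⇒ (2E)/4 − E + (2 + x) = 2.
Multiply by 8: 2·(2E) − 4·(2E) + 8·(2 + x) = 16, i.e. 16 + 8x − 2·(14 + 3x) = 16.
Collecting terms: 2x − 12 = 16, so 2x = 28, so x = 14.
Then 2E = 14 + 3·14 = 56, so E = 28, V = 2E/4 = 14, F = 2 + 14 = 16.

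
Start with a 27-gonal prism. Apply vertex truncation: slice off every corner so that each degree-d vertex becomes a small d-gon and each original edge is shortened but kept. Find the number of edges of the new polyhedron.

243

The base solid has V = 54, E = 81, F = 29.
Truncation replaces each original edge-end by a new vertex, so V′ = 2E = 162.
Each original edge survives, and each old vertex of degree d contributes d new edges; summing degrees gives Σd = 2E, so E′ = E + 2E = 3E = 243.
Each original face survives and each original vertex becomes one new face: F′ = F + V = 83.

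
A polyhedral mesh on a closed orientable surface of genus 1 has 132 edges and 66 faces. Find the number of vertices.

For a closed orientable surface of genus 1, χ = 2 − 2·1 = 0.
V = 0 + E − F = 0 + 132 − 66 = 66.

66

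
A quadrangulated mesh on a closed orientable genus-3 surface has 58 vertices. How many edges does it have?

χ = 2 − 2·3 = -4, and every face is a square so 4F = 2E.
V − E + F = -4 with E = 4F/2 gives 58 − (4/2 − 1)·F = -4, so F = 62 and E = 124.

124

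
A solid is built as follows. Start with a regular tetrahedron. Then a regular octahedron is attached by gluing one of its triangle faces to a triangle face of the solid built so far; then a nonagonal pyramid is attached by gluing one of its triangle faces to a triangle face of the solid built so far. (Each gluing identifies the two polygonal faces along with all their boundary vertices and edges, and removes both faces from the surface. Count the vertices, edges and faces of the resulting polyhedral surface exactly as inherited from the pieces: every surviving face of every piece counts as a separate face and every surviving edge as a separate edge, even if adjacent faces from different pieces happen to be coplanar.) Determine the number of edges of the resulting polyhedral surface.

30

A regular tetrahedron: V=4, E=6, F=4.
Attach a regular octahedron (V=6, E=12, F=8) along a 3-gon: merge 3 vertices and 3 edges, delete both glued faces → V=7, E=15, F=10.
Attach a nonagonal pyramid (V=10, E=18, F=10) along a 3-gon: merge 3 vertices and 3 edges, delete both glued faces → V=14, E=30, F=18.
Check: V − E + F = 14 − 30 + 18 = 2.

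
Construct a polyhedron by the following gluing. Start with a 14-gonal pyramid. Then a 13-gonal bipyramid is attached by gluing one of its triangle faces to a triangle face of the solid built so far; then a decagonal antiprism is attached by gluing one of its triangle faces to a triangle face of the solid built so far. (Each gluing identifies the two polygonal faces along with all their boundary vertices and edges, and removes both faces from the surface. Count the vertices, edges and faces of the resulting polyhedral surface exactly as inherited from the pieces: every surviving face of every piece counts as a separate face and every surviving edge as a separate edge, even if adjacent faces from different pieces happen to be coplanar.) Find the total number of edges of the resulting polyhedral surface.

A 14-gonal pyramid: V=15, E=28, F=15.
Attach a 13-gonal bipyramid (V=15, E=39, F=26) along a 3-gon: merge 3 vertices and 3 edges, delete both glued faces → V=27, E=64, F=39.
Attach a decagonal antiprism (V=20, E=40, F=22) along a 3-gon: merge 3 vertices and 3 edges, delete both glued faces → V=44, E=101, F=59.
Check: V − E + F = 44 − 101 + 59 = 2.

101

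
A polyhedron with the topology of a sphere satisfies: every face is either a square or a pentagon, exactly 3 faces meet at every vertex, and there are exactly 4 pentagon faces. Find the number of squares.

4

Let x be the number of squares; then F = 4 + x.
Edge–face incidences: 2E = 5·4 + 4·x = 20 + 4x.
Every vertex has degree 3, so 3V = 2E.
Euler: V − E + F = 2 ⇒ (2E)/3 − E + (4 + x) = 2.
Multiply by 6: 2·(2E) − 3·(2E) + 6·(4 + x) = 12, i.e. 24 + 6x − (20 + 4x) = 12.
Collecting terms: 2x + 4 = 12, so 2x = 8, so x = 4.
Then 2E = 20 + 4·4 = 36, so E = 18, V = 2E/3 = 12, F = 4 + 4 = 8.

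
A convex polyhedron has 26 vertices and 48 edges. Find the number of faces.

Here V − E + F = 2.
F = 2 − V + E = 2 − 26 + 48 = 24.

24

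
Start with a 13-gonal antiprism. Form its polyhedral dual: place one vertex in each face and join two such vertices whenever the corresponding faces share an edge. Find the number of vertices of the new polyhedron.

The base solid has V = 26, E = 52, F = 28.
The dual swaps V and F and preserves E: V′ = F = 28, E′ = E = 52, F′ = V = 26.

28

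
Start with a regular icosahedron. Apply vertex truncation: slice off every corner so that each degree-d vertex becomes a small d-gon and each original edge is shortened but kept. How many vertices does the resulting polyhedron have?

The base solid has V = 12, E = 30, F = 20.
Truncation replaces each original edge-end by a new vertex, so V′ = 2E = 60.
Each original edge survives, and each old vertex of degree d contributes d new edges; summing degrees gives Σd = 2E, so E′ = E + 2E = 3E = 90.
Each original face survives and each original vertex becomes one new face: F′ = F + V = 32.

60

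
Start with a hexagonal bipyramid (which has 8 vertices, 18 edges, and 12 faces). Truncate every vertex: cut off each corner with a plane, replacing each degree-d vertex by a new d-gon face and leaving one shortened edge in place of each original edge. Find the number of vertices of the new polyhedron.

36

Truncation replaces each original edge-end by a new vertex, so V′ = 2E = 36.
Each original edge survives, and each old vertex of degree d contributes d new edges; summing degrees gives Σd = 2E, so E′ = E + 2E = 3E = 54.
Each original face survives and each original vertex becomes one new face: F′ = F + V = 20.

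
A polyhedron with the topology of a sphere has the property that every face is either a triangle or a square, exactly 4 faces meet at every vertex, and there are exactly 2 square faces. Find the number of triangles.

8

Let x be the number of triangles; then F = 2 + x.
Edge–face incidences: 2E = 4·2 + 3·x = 8 + 3x.
Every vertex has degree 4, so 4V = 2E.
Euler: V − E + F = 2 ⇒ (2E)/4 − E + (2 + x) = 2.
Multiply by 8: 2·(2E) − 4·(2E) + 8·(2 + x) = 16, i.e. 16 + 8x − 2·(8 + 3x) = 16.
Collecting terms: 2x = 16, so x = 8.
Then 2E = 8 + 3·8 = 32, so E = 16, V = 2E/4 = 8, F = 2 + 8 = 10.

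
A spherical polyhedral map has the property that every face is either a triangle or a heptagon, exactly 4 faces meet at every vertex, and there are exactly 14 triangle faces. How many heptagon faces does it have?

2

Let x be the number of heptagons; then F = 14 + x.
Edge–face incidences: 2E = 3·14 + 7·x = 42 + 7x.
Every vertex has degree 4, so 4V = 2E.
Euler: V − E + F = 2 ⇒ (2E)/4 − E + (14 + x) = 2.
Multiply by 8: 2·(2E) − 4·(2E) + 8·(14 + x) = 16, i.e. 112 + 8x − 2·(42 + 7x) = 16.
Collecting terms: −6x + 28 = 16, so −6x = −12, so x = 2.
Then 2E = 42 + 7·2 = 56, so E = 28, V = 2E/4 = 14, F = 14 + 2 = 16.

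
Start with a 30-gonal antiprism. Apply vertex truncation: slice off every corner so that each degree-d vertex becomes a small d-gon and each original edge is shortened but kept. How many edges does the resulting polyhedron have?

360

The base solid has V = 60, E = 120, F = 62.
Truncation replaces each original edge-end by a new vertex, so V′ = 2E = 240.
Each original edge survives, and each old vertex of degree d contributes d new edges; summing degrees gives Σd = 2E, so E′ = E + 2E = 3E = 360.
Each original face survives and each original vertex becomes one new face: F′ = F + V = 122.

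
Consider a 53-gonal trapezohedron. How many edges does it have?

212

The n-trapezohedron (dual of the n-antiprism) has V = 2·53 + 2 = 108, E = 4·53 = 212, F = 2·53 = 106.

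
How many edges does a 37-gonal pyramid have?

74

A pyramid on an n-gon base has one n-gon and n triangles: V = 37 + 1 = 38, E = 2·37 = 74, F = 37 + 1 = 38.
Check: V − E + F = 38 − 74 + 38 = 2.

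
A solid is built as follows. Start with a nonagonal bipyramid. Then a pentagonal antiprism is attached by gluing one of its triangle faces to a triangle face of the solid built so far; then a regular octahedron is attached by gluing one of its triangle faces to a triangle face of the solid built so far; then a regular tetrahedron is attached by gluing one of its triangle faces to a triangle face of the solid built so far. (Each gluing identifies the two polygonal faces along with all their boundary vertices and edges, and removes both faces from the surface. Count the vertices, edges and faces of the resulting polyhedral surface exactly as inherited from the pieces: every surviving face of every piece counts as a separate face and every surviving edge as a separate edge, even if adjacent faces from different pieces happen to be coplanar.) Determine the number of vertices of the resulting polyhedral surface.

22

A nonagonal bipyramid: V=11, E=27, F=18.
Attach a pentagonal antiprism (V=10, E=20, F=12) along a 3-gon: merge 3 vertices and 3 edges, delete both glued faces → V=18, E=44, F=28.
Attach a regular octahedron (V=6, E=12, F=8) along a 3-gon: merge 3 vertices and 3 edges, delete both glued faces → V=21, E=53, F=34.
Attach a regular tetrahedron (V=4, E=6, F=4) along a 3-gon: merge 3 vertices and 3 edges, delete both glued faces → V=22, E=56, F=36.
Check: V − E + F = 22 − 56 + 36 = 2.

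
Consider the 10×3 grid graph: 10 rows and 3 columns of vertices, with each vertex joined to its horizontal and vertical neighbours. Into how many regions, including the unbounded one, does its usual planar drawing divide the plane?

The grid has V = 10·3 = 30 vertices and E = 10·2 + 3·9 = 47 edges.
F = 2 − V + E = 2 − 30 + 47 = 19.

19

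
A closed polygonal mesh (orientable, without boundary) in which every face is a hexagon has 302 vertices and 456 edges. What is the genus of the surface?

2

Every face is a hexagon and each edge borders two faces, so 6F = 2·456, giving F = 152.
χ = V − E + F = 302 − 456 + 152 = -2.
For a closed orientable surface χ = 2 − 2g, so g = (2 − (-2))/2 = 2.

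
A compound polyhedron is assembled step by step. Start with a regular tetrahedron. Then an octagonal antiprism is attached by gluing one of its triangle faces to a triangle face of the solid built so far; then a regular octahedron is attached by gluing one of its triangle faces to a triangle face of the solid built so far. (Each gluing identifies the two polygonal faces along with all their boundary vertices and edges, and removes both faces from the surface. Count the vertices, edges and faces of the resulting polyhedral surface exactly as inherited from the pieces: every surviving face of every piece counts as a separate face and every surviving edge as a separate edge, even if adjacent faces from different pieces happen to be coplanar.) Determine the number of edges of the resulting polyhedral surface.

A regular tetrahedron: V=4, E=6, F=4.
Attach an octagonal antiprism (V=16, E=32, F=18) along a 3-gon: merge 3 vertices and 3 edges, delete both glued faces → V=17, E=35, F=20.
Attach a regular octahedron (V=6, E=12, F=8) along a 3-gon: merge 3 vertices and 3 edges, delete both glued faces → V=20, E=44, F=26.
Check: V − E + F = 20 − 44 + 26 = 2.

44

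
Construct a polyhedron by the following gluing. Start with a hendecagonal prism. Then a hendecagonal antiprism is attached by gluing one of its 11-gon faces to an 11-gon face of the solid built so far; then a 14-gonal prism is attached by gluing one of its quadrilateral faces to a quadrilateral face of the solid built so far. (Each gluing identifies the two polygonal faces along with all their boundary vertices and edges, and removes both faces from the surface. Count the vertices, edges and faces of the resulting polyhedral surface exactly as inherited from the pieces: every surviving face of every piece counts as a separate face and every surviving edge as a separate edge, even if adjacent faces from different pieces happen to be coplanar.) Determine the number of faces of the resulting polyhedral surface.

49

A hendecagonal prism: V=22, E=33, F=13.
Attach a hendecagonal antiprism (V=22, E=44, F=24) along an 11-gon: merge 11 vertices and 11 edges, delete both glued faces → V=33, E=66, F=35.
Attach a 14-gonal prism (V=28, E=42, F=16) along a 4-gon: merge 4 vertices and 4 edges, delete both glued faces → V=57, E=104, F=49.
Check: V − E + F = 57 − 104 + 49 = 2.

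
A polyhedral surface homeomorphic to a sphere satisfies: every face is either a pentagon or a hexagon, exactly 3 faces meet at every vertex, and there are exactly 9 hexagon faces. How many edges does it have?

57

Let x be the number of pentagons; then F = 9 + x.
Edge–face incidences: 2E = 6·9 + 5·x = 54 + 5x.
Every vertex has degree 3, so 3V = 2E.
Euler: V − E + F = 2 ⇒ (2E)/3 − E + (9 + x) = 2.
Multiply by 6: 2·(2E) − 3·(2E) + 6·(9 + x) = 12, i.e. 54 + 6x − (54 + 5x) = 12.
Collecting terms: x = 12.
Then 2E = 54 + 5·12 = 114, so E = 57, V = 2E/3 = 38, F = 9 + 12 = 21.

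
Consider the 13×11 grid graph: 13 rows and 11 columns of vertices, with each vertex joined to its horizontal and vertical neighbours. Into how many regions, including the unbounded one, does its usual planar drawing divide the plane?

121

The grid has V = 13·11 = 143 vertices and E = 13·10 + 11·12 = 262 edges.
F = 2 − V + E = 2 − 143 + 262 = 121.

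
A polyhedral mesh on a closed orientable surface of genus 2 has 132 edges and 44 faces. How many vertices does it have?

86

For a closed orientable surface of genus 2, χ = 2 − 2·2 = -2.
V = -2 + E − F = -2 + 132 − 44 = 86.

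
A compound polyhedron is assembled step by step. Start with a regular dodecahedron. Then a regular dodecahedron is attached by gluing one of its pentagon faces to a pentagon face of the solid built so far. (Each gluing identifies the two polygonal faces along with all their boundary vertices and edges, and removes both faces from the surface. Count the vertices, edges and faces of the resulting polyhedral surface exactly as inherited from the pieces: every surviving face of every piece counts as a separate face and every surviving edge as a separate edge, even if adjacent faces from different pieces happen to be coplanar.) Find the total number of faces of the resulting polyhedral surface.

A regular dodecahedron: V=20, E=30, F=12.
Attach a regular dodecahedron (V=20, E=30, F=12) along a 5-gon: merge 5 vertices and 5 edges, delete both glued faces → V=35, E=55, F=22.
Check: V − E + F = 35 − 55 + 22 = 2.

22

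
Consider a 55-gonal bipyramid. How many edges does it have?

A bipyramid over an n-gon has 2n triangular faces and n + 2 vertices: V = 55 + 2 = 57, E = 3·55 = 165, F = 2·55 = 110.

165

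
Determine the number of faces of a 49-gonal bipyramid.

A bipyramid over an n-gon has 2n triangular faces and n + 2 vertices: V = 49 + 2 = 51, E = 3·49 = 147, F = 2·49 = 98.
Check: V − E + F = 51 − 147 + 98 = 2.

98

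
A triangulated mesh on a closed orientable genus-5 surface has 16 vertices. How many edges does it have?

72

χ = 2 − 2·5 = -8, and every face is a triangle so 3F = 2E.
V − E + F = -8 with E = 3F/2 gives 16 − (3/2 − 1)·F = -8, so F = 48 and E = 72.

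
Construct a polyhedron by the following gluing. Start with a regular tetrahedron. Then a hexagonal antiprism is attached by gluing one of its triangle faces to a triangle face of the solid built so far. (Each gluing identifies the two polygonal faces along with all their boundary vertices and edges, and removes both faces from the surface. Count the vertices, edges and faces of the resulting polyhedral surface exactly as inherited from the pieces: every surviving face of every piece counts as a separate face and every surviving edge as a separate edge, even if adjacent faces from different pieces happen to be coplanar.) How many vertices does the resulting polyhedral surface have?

13

A regular tetrahedron: V=4, E=6, F=4.
Attach a hexagonal antiprism (V=12, E=24, F=14) along a 3-gon: merge 3 vertices and 3 edges, delete both glued faces → V=13, E=27, F=16.
Check: V − E + F = 13 − 27 + 16 = 2.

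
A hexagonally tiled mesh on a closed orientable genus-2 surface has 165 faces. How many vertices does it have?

χ = 2 − 2·2 = -2, and every face is a hexagon so 6F = 2E.
E = 6·165/2 = 495. Then V = -2 + E − F = -2 + 495 − 165 = 328.

328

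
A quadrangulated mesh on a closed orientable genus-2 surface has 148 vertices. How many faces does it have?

150

χ = 2 − 2·2 = -2, and every face is a square so 4F = 2E.
V − E + F = -2 with E = 4F/2 gives 148 − (4/2 − 1)·F = -2, so F = 150 and E = 300.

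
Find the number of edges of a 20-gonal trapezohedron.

The n-trapezohedron (dual of the n-antiprism) has V = 2·20 + 2 = 42, E = 4·20 = 80, F = 2·20 = 40.

80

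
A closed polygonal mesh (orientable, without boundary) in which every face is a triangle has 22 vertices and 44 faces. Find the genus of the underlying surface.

1

Every face is a triangle, so 2E = 3·44 = 132, giving E = 66.
χ = V − E + F = 22 − 66 + 44 = 0.
For a closed orientable surface χ = 2 − 2g, so g = (2 − (0))/2 = 1.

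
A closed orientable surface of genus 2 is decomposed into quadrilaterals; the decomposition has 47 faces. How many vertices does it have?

χ = 2 − 2·2 = -2, and every face is a square so 4F = 2E.
E = 4·47/2 = 94. Then V = -2 + E − F = -2 + 94 − 47 = 45.

45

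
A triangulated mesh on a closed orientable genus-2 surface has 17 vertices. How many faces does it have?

χ = 2 − 2·2 = -2, and every face is a triangle so 3F = 2E.
V − E + F = -2 with E = 3F/2 gives 17 − (3/2 − 1)·F = -2, so F = 38 and E = 57.

38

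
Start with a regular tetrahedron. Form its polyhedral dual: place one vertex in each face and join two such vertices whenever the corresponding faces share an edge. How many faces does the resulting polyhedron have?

The base solid has V = 4, E = 6, F = 4.
The dual swaps V and F and preserves E: V′ = F = 4, E′ = E = 6, F′ = V = 4.

4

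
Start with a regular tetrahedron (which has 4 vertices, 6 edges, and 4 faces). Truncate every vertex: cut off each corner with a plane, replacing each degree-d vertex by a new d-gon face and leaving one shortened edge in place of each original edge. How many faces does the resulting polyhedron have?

Truncation replaces each original edge-end by a new vertex, so V′ = 2E = 12.
Each original edge survives, and each old vertex of degree d contributes d new edges; summing degrees gives Σd = 2E, so E′ = E + 2E = 3E = 18.
Each original face survives and each original vertex becomes one new face: F′ = F + V = 8.

8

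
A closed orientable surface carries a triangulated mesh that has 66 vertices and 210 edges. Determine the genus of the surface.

Every face is a triangle and each edge borders two faces, so 3F = 2·210, giving F = 140.
χ = V − E + F = 66 − 210 + 140 = -4.
For a closed orientable surface χ = 2 − 2g, so g = (2 − (-4))/2 = 3.

3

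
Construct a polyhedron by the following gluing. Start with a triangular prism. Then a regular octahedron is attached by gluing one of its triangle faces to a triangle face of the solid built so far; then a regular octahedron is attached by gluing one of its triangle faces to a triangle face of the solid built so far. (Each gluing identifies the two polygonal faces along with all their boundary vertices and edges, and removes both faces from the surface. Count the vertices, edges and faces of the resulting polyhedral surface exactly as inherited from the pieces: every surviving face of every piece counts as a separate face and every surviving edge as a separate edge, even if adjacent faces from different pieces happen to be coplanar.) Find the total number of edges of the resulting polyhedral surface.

27

A triangular prism: V=6, E=9, F=5.
Attach a regular octahedron (V=6, E=12, F=8) along a 3-gon: merge 3 vertices and 3 edges, delete both glued faces → V=9, E=18, F=11.
Attach a regular octahedron (V=6, E=12, F=8) along a 3-gon: merge 3 vertices and 3 edges, delete both glued faces → V=12, E=27, F=17.
Check: V − E + F = 12 − 27 + 17 = 2.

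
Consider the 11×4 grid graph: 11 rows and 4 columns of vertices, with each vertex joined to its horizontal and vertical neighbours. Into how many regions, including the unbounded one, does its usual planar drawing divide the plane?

The grid has V = 11·4 = 44 vertices and E = 11·3 + 4·10 = 73 edges.
F = 2 − V + E = 2 − 44 + 73 = 31.

31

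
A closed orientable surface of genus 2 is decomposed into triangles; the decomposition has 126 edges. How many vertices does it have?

χ = 2 − 2·2 = -2, and every face is a triangle so 3F = 2E.
F = 2E/3 = 84. Then V = -2 + E − F = -2 + 126 − 84 = 40.

40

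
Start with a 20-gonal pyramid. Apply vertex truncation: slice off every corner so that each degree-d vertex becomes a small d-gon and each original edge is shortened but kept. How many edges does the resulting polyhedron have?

The base solid has V = 21, E = 40, F = 21.
Truncation replaces each original edge-end by a new vertex, so V′ = 2E = 80.
Each original edge survives, and each old vertex of degree d contributes d new edges; summing degrees gives Σd = 2E, so E′ = E + 2E = 3E = 120.
Each original face survives and each original vertex becomes one new face: F′ = F + V = 42.

120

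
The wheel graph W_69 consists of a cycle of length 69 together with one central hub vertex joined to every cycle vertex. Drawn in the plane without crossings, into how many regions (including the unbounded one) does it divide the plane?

70

W_69 has V = 69 + 1 = 70 vertices and E = 2·69 = 138 edges.
By Euler's formula F = 2 − V + E = 2 − 70 + 138 = 70.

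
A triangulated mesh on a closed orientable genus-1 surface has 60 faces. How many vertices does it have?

χ = 2 − 2·1 = 0, and every face is a triangle so 3F = 2E.
E = 3·60/2 = 90. Then V = 0 + E − F = 0 + 90 − 60 = 30.

30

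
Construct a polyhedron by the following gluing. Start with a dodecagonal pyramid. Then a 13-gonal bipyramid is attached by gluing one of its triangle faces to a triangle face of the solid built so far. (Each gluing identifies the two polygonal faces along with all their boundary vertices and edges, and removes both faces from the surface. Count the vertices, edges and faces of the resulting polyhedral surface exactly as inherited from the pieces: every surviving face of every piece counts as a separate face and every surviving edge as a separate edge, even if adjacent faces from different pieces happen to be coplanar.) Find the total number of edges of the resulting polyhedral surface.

60

A dodecagonal pyramid: V=13, E=24, F=13.
Attach a 13-gonal bipyramid (V=15, E=39, F=26) along a 3-gon: merge 3 vertices and 3 edges, delete both glued faces → V=25, E=60, F=37.
Check: V − E + F = 25 − 60 + 37 = 2.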